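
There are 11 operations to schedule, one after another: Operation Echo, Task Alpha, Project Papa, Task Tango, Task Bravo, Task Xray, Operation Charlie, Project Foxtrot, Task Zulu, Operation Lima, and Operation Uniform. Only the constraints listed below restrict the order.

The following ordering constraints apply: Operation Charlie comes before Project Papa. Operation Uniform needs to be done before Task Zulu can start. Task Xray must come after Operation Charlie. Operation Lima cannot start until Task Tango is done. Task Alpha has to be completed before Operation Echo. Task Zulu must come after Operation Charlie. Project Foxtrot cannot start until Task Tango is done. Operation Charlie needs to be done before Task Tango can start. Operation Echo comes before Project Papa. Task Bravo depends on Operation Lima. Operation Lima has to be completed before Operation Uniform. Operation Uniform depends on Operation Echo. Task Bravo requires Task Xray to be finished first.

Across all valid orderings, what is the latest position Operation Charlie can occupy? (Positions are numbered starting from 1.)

3

Every operation that must follow Operation Charlie has to come after it. Tracing all chains starting from Operation Charlie, those operations are: Project Papa, Task Tango, Task Bravo, Task Xray, Project Foxtrot, Task Zulu, Operation Lima, Operation Uniform — 8 in total.
With 8 mandatory successors out of 11 operations total, the latest slot for Operation Charlie is 11−8 = 3, and it's reachable by doing all non-successors before Operation Charlie.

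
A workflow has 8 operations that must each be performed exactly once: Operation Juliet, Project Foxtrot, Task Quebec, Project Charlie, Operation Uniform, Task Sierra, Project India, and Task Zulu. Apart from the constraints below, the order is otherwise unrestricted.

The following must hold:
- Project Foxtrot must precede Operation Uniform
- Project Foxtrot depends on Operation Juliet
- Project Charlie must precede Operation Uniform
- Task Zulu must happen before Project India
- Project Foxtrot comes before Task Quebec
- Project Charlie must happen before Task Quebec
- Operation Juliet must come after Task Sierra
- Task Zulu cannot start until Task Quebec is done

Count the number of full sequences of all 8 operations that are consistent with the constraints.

2 operations have no prerequisites (Project Charlie, Task Sierra), so any of them could come first.
Counting all ways to extend the partial order to a total order gives 16.

16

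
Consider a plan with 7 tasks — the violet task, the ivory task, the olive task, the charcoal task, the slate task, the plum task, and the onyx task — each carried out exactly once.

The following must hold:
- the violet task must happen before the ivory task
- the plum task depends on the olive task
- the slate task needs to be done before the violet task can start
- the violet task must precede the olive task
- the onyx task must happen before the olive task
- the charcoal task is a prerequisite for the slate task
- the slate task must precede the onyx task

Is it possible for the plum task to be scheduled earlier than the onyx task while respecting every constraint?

There is a dependency chain the onyx task → the olive task → the plum task, so the plum task always comes after the onyx task.
Hence the plum task can never be scheduled before the onyx task.

No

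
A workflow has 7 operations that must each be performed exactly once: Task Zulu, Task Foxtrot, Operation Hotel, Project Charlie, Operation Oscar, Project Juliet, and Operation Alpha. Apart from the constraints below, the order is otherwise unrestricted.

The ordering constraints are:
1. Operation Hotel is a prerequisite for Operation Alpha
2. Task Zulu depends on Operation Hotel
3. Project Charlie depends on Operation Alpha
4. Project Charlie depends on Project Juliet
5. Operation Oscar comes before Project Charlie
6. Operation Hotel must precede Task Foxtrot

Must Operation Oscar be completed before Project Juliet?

No

Operation Oscar and Project Juliet are not related by any chain of constraints.
So Operation Oscar can come before Project Juliet or after — it is not forced.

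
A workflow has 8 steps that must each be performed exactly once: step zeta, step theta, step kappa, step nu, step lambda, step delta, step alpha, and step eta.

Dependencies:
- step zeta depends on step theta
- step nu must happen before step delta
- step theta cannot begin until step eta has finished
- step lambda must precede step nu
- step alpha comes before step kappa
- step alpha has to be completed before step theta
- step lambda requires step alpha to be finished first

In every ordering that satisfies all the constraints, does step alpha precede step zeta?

Following the dependencies: step alpha → step theta → step zeta.
So step alpha must precede step zeta in any valid ordering.

Yes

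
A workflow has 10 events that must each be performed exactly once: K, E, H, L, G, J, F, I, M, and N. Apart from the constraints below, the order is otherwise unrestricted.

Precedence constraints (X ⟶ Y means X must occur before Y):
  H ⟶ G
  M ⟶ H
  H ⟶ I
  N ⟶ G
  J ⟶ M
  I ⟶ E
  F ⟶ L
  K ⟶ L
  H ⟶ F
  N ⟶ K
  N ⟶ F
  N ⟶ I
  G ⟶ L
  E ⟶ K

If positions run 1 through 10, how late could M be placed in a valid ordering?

3

The events that are forced after M, directly or by a chain of constraints, are K, E, H, L, G, F, I. That's 7 events.
So at least 7 events follow M, putting M no later than position 3. That position is achievable by scheduling everything else first.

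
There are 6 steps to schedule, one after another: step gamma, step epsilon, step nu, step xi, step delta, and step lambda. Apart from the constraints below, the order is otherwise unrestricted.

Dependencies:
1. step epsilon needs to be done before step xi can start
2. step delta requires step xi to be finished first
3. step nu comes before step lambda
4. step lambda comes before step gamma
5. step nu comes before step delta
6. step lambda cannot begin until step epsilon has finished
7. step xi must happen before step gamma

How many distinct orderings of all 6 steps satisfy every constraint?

13

2 steps have no prerequisites (step epsilon, step nu), so any of them could come first.
Systematically extending each partial ordering one step at a time and counting, there are 13 complete orderings.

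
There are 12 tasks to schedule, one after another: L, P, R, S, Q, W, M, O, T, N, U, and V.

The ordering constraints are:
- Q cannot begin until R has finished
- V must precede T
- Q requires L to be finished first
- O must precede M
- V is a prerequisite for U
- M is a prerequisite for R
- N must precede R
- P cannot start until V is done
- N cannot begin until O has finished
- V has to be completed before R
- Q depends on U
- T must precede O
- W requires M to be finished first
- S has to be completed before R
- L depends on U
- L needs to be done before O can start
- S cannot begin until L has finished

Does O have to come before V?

The constraints actually force V before O (via V → T → O), not the other way around.
So O does not have to come before V — it cannot.

No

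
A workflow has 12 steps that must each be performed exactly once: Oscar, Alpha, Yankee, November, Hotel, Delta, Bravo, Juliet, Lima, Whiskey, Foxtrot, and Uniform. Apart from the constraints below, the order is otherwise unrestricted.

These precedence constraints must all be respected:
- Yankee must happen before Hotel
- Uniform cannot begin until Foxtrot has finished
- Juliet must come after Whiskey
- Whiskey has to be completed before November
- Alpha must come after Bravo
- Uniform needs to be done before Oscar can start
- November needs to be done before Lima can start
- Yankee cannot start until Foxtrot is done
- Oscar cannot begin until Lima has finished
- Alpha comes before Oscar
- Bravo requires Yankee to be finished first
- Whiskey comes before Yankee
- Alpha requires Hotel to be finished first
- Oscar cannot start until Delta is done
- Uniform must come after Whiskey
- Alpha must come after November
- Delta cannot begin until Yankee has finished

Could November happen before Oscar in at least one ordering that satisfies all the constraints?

The constraints force November before Oscar, so yes — every valid ordering has November earlier.

Yes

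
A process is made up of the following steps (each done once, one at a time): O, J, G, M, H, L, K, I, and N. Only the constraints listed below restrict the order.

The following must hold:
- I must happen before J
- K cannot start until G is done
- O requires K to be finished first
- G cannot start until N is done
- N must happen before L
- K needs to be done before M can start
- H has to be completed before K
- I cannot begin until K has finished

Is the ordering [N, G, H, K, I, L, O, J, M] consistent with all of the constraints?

Every stated constraint is respected: K sits at position 4, ahead of M at position 9, and each of the other listed pairs likewise has the predecessor earlier in the sequence.

Yes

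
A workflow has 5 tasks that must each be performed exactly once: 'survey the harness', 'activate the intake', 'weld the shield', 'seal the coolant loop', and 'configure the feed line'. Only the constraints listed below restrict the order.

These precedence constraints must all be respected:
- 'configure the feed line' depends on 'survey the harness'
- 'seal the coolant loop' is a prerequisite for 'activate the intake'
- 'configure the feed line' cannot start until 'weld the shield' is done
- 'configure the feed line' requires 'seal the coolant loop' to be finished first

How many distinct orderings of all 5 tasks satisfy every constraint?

18

The tasks with no prerequisites are 'survey the harness', 'weld the shield', 'seal the coolant loop'; any of them can be placed first.
Enumerating by repeatedly choosing an available task (one whose prerequisites are all placed) gives 18 distinct complete orderings.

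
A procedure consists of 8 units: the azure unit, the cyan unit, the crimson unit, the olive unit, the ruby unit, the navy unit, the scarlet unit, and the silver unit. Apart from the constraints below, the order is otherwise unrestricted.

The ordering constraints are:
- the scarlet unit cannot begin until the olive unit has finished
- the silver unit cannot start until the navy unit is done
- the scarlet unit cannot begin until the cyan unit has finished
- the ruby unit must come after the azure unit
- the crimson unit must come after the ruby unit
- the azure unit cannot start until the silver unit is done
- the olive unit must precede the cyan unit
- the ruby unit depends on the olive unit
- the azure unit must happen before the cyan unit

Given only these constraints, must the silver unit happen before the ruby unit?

Tracing the constraints gives a chain: the silver unit → the azure unit → the ruby unit.
So the silver unit must precede the ruby unit in any valid ordering.

Yes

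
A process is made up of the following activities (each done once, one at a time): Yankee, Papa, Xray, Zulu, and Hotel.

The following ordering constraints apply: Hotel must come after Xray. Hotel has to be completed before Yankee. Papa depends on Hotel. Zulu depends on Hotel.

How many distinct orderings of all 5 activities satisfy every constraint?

6

Only Xray has no prerequisites, so it must go first.
Counting all ways to extend the partial order to a total order gives 6.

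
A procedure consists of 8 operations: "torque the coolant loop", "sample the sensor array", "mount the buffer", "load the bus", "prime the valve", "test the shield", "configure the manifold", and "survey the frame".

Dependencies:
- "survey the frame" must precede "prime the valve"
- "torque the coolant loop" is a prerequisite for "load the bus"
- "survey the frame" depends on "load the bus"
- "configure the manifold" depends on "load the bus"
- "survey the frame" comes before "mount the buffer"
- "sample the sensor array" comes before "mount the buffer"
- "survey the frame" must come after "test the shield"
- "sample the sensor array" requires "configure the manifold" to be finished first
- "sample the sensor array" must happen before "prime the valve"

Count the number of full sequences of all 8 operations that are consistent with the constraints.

24

2 operations have no prerequisites ("torque the coolant loop", "test the shield"), so any of them could come first.
Counting all ways to extend the partial order to a total order gives 24.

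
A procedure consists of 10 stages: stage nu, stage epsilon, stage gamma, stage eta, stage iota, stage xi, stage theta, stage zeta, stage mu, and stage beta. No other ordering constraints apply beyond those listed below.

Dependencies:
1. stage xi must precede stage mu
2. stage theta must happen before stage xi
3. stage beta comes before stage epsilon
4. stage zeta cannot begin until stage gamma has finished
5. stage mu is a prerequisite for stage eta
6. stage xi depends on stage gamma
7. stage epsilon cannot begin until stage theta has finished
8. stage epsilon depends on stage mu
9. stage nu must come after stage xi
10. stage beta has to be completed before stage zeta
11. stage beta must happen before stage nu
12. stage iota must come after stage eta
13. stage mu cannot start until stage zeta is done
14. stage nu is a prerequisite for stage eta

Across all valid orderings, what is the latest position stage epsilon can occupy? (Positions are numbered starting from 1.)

Stage epsilon has no required successors, so nothing stops it from going last (position 10).

10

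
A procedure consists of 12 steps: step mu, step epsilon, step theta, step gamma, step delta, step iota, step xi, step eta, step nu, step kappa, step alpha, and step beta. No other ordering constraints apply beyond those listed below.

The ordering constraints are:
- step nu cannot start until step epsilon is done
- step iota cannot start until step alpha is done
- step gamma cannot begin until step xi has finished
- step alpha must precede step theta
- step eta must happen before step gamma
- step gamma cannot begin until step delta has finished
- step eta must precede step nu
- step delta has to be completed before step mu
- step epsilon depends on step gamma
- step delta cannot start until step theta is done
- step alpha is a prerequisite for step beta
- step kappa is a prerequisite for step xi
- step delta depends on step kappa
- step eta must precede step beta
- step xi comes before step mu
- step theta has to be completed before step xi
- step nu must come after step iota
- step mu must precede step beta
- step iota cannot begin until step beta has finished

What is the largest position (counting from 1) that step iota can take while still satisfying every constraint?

11

Following the constraints forward from step iota, its only required successor is step nu.
With 1 mandatory successor out of 12 steps total, the latest slot for step iota is 12−1 = 11, and it's reachable by doing all non-successors before step iota.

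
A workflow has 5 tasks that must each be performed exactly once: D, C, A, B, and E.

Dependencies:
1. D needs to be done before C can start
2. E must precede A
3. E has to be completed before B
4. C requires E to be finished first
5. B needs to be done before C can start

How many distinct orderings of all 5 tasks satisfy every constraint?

The tasks with no prerequisites are D, E; any of them can be placed first.
Enumerating by repeatedly choosing an available task (one whose prerequisites are all placed) gives 11 distinct complete orderings.

11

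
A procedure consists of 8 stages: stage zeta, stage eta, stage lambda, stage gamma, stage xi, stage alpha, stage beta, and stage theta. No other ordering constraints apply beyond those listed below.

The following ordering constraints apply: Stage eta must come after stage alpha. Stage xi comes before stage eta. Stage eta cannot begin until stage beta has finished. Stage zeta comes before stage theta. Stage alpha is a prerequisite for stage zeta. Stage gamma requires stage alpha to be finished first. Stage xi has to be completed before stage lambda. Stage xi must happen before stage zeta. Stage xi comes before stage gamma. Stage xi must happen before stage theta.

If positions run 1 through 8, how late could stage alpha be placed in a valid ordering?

Following every chain forward from stage alpha, the stages that must come later are stage zeta, stage eta, stage gamma, stage theta — 4 of them.
With 4 mandatory successors out of 8 stages total, the latest slot for stage alpha is 8−4 = 4, and it's reachable by doing all non-successors before stage alpha.

4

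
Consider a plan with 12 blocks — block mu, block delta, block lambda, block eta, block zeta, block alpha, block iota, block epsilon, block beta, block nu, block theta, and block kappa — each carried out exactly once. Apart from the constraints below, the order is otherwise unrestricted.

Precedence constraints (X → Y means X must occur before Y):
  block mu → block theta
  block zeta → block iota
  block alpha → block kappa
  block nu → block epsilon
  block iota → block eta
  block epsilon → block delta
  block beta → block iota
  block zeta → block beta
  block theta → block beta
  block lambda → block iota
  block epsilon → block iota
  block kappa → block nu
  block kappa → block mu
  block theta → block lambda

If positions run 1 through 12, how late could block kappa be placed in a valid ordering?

3

Every block that must follow block kappa has to come after it. Tracing all chains starting from block kappa, those blocks are: block mu, block delta, block lambda, block eta, block iota, block epsilon, block beta, block nu, block theta — 9 in total.
So at least 9 blocks follow block kappa, putting block kappa no later than position 3. That position is achievable by scheduling everything else first.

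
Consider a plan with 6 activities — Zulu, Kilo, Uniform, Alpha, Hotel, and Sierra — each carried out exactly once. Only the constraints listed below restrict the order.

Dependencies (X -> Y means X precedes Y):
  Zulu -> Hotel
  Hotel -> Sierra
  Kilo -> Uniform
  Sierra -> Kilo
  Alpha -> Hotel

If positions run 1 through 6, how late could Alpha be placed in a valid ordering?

2

The activities that are forced after Alpha, directly or by a chain of constraints, are Kilo, Uniform, Hotel, Sierra. That's 4 activities.
So at least 4 activities follow Alpha, putting Alpha no later than position 2. That position is achievable by scheduling everything else first.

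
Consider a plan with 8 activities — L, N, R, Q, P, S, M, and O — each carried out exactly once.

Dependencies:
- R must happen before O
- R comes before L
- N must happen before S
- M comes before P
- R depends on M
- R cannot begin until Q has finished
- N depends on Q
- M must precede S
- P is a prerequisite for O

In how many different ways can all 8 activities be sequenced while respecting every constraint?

195

The activities with no prerequisites are Q, M; any of them can be placed first.
Counting all ways to extend the partial order to a total order gives 195.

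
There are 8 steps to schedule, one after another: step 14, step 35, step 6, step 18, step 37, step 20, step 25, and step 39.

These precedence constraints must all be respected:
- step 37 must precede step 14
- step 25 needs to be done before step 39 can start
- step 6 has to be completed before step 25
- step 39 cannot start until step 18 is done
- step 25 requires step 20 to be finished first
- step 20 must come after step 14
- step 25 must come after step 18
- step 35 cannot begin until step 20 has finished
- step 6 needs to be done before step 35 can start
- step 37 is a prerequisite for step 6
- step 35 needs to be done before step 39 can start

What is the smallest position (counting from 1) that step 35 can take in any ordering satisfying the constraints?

5

Working backwards through the constraints from step 35, its full set of required predecessors is step 14, step 6, step 37, step 20 — 4 of them.
So at minimum 4 steps come before step 35, putting step 35 no earlier than position 5. That position is achievable by scheduling exactly those predecessors first.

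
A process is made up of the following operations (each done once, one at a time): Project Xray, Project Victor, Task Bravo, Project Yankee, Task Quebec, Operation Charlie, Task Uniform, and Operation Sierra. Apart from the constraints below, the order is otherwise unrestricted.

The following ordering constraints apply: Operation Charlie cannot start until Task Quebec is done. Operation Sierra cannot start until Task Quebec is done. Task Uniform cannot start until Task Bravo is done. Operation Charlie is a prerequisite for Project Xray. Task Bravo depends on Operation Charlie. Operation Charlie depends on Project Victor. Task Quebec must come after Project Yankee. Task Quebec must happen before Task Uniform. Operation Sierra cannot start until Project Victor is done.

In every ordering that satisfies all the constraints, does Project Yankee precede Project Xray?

There is a constraint chain Project Yankee → Task Quebec → Operation Charlie → Project Xray.
Hence Project Yankee necessarily comes before Project Xray.

Yes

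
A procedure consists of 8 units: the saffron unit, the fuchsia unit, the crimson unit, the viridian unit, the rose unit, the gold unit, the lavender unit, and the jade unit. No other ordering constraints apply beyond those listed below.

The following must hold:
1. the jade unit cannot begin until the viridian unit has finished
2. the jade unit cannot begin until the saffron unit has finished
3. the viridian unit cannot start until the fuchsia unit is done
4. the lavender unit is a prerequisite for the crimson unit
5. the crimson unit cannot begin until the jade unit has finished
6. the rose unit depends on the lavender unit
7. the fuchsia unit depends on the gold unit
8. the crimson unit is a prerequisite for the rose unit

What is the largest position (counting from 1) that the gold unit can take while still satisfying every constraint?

3

The units that are forced after the gold unit, directly or by a chain of constraints, are the fuchsia unit, the crimson unit, the viridian unit, the rose unit, the jade unit. That's 5 units.
With 5 mandatory successors out of 8 units total, the latest slot for the gold unit is 8−5 = 3, and it's reachable by doing all non-successors before the gold unit.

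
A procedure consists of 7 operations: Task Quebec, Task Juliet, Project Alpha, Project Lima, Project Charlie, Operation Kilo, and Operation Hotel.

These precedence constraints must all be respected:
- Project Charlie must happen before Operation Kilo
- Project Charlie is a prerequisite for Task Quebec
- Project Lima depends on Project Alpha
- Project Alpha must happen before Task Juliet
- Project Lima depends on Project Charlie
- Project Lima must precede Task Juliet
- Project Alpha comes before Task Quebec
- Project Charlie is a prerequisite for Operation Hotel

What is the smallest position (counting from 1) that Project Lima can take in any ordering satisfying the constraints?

The operations that are forced before Project Lima, directly or transitively, are Project Alpha, Project Charlie. That's 2 operations.
With 2 mandatory predecessors, the earliest Project Lima can sit is position 2+1 = 3, and placing just those 2 first achieves it.

3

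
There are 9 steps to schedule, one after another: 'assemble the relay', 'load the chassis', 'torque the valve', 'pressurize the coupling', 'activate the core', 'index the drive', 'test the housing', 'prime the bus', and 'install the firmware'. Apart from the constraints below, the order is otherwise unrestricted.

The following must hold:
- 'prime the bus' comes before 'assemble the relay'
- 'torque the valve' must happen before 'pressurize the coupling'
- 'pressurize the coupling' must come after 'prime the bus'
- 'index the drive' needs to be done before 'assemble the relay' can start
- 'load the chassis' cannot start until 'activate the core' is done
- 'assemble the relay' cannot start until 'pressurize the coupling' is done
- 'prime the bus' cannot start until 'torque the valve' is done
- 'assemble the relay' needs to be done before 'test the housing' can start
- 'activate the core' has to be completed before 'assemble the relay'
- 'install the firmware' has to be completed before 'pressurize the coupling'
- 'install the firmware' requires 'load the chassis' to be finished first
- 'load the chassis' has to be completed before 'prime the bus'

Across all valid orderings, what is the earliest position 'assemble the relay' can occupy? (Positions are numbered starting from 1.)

Working backwards through the constraints from 'assemble the relay', its full set of required predecessors is 'load the chassis', 'torque the valve', 'pressurize the coupling', 'activate the core', 'index the drive', 'prime the bus', 'install the firmware' — 7 of them.
With 7 mandatory predecessors, the earliest 'assemble the relay' can sit is position 7+1 = 8, and placing just those 7 first achieves it.

8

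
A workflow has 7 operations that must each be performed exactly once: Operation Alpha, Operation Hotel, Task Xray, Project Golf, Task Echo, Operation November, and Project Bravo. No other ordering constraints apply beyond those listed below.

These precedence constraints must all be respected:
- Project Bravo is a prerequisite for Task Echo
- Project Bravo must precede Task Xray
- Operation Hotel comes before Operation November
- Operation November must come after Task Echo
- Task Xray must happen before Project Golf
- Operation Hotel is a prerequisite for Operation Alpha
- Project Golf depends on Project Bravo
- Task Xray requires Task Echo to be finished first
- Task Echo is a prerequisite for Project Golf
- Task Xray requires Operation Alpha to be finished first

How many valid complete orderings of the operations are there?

21

The operations with no prerequisites are Operation Hotel, Project Bravo; any of them can be placed first.
Counting all ways to extend the partial order to a total order gives 21.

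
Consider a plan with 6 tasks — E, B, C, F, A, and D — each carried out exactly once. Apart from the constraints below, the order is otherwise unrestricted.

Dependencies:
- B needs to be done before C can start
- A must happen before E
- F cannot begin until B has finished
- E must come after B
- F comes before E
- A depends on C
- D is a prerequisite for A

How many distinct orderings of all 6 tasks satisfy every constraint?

11

2 tasks have no prerequisites (B, D), so any of them could come first.
Counting all ways to extend the partial order to a total order gives 11.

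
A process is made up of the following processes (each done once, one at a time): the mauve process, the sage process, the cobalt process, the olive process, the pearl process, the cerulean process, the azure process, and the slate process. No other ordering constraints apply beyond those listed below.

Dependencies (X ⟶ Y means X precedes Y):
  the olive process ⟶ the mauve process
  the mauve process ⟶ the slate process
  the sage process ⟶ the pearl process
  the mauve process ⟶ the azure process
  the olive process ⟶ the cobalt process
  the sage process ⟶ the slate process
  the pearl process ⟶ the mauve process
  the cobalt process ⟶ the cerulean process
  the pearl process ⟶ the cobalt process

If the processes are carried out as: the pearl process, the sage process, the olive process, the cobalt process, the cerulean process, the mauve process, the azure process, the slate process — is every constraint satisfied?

The sequence places the pearl process ahead of the sage process.
Since the sage process is required before the pearl process, the ordering is invalid.

No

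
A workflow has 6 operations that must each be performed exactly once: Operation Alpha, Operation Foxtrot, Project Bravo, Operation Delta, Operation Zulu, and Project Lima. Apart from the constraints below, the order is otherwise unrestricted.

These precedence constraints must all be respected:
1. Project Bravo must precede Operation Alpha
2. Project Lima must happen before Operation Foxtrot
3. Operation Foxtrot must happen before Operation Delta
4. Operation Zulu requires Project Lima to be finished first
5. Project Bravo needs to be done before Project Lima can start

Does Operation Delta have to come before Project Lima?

In fact the dependencies run the other way: Project Lima → Operation Foxtrot → Operation Delta.
So Operation Delta never precedes Project Lima.

No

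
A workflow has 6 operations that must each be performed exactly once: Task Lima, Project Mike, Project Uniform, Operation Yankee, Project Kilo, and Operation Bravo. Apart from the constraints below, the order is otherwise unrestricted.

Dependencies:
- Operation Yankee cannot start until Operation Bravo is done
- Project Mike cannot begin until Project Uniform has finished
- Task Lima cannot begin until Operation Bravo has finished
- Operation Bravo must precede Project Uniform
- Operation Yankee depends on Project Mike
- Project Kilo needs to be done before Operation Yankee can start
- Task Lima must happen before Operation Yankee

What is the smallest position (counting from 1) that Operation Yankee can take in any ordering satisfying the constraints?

6

The operations that are forced before Operation Yankee, directly or transitively, are Task Lima, Project Mike, Project Uniform, Project Kilo, Operation Bravo. That's 5 operations.
With 5 mandatory predecessors, the earliest Operation Yankee can sit is position 5+1 = 6, and placing just those 5 first achieves it.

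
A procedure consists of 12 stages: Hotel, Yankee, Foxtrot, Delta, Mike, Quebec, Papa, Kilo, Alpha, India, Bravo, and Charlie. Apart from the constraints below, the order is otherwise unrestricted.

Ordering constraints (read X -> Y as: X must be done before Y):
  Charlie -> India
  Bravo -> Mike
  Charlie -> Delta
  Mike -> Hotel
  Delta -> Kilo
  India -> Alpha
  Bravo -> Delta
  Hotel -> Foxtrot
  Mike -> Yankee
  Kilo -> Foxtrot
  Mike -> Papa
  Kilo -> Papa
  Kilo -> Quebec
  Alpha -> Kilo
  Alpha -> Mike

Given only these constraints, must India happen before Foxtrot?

Following the dependencies: India → Alpha → Kilo → Foxtrot.
That forces India before Foxtrot in every valid schedule.

Yes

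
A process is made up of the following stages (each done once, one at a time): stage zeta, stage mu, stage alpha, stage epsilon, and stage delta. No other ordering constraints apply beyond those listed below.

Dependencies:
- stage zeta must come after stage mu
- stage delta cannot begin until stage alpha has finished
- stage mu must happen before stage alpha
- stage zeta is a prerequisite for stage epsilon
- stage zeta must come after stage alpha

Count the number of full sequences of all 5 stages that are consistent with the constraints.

Stage mu is the only stage with nothing required before it, so every ordering starts there.
Enumerating by repeatedly choosing an available stage (one whose prerequisites are all placed) gives 3 distinct complete orderings.

3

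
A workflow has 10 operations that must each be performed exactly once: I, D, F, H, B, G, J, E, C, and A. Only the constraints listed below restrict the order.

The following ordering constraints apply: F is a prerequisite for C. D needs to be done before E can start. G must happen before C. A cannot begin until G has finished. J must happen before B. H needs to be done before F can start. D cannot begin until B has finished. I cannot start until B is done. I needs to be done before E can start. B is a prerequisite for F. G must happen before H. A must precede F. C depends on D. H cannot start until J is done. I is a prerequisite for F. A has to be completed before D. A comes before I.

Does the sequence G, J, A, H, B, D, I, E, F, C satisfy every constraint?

Yes

Going through the constraints one by one, each required predecessor appears earlier in the sequence than its dependent — e.g. G (position 1) is before C (position 10), as required.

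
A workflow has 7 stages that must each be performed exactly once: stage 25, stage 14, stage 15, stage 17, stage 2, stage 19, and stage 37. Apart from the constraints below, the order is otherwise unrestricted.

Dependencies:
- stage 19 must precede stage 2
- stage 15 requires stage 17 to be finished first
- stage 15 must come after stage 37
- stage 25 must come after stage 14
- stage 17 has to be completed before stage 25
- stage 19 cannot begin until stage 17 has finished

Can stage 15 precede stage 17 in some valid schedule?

No

The constraints give a chain stage 17 → stage 15, which forces stage 17 before stage 15.
Hence stage 15 can never be scheduled before stage 17.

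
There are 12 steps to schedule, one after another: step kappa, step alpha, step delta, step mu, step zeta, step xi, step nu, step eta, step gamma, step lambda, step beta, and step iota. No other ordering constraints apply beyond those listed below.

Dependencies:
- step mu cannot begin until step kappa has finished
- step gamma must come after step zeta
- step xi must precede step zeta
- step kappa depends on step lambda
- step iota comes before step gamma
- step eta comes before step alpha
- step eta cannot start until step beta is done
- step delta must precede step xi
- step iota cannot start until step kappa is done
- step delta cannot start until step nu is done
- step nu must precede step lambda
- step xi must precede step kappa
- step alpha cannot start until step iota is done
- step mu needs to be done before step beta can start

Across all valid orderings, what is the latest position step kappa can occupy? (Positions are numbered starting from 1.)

6

Every step that must follow step kappa has to come after it. Tracing all chains starting from step kappa, those steps are: step alpha, step mu, step eta, step gamma, step beta, step iota — 6 in total.
With 6 mandatory successors out of 12 steps total, the latest slot for step kappa is 12−6 = 6, and it's reachable by doing all non-successors before step kappa.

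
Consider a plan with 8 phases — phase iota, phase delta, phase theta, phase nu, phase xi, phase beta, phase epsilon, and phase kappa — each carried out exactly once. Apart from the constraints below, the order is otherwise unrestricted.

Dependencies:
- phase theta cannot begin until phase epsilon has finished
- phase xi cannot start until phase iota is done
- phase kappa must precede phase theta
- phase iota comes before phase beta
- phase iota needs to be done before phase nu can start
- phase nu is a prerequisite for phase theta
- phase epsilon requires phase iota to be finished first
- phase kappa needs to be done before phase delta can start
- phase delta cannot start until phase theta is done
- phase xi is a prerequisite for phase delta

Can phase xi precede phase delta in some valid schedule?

Phase xi is actually forced before phase delta by the constraints, so certainly some valid ordering has phase xi first.

Yes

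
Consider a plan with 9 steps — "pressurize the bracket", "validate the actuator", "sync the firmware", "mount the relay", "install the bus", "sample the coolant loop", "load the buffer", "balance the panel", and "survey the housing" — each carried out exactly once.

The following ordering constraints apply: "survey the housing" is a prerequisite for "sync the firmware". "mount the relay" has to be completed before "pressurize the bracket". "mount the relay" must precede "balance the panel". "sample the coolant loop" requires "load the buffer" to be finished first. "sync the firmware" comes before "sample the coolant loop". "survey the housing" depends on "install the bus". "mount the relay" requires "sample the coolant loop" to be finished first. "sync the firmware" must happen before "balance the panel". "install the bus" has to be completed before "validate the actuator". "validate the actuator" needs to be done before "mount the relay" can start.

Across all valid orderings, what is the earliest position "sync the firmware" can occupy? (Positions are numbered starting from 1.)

3

Every step that must precede "sync the firmware" has to come before it. Tracing all chains that end at "sync the firmware", those steps are: "install the bus", "survey the housing" — 2 in total.
With 2 mandatory predecessors, the earliest "sync the firmware" can sit is position 2+1 = 3, and placing just those 2 first achieves it.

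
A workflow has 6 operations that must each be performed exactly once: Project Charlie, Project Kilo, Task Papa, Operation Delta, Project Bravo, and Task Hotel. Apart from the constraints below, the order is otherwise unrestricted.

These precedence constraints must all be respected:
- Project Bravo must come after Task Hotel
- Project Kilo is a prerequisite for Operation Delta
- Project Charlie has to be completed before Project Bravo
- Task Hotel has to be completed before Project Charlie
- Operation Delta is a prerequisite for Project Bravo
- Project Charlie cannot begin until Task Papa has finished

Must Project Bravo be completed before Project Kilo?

No

The constraints actually force Project Kilo before Project Bravo (via Project Kilo → Operation Delta → Project Bravo), not the other way around.
So Project Bravo never precedes Project Kilo.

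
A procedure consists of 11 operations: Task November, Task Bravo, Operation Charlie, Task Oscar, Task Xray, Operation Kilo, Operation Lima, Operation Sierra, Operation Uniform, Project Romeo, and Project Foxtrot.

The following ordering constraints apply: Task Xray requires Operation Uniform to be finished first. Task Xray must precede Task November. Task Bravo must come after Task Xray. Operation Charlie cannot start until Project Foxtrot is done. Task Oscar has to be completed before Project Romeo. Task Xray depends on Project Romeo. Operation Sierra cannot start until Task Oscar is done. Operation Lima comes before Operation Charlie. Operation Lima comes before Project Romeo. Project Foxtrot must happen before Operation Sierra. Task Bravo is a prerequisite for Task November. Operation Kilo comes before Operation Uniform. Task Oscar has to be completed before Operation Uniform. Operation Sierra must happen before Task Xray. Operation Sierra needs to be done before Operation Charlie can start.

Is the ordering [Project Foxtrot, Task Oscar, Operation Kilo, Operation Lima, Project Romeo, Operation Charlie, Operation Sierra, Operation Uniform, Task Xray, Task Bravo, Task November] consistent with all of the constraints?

Here Operation Sierra comes after Operation Charlie.
Since Operation Sierra is required before Operation Charlie, the ordering is invalid.

No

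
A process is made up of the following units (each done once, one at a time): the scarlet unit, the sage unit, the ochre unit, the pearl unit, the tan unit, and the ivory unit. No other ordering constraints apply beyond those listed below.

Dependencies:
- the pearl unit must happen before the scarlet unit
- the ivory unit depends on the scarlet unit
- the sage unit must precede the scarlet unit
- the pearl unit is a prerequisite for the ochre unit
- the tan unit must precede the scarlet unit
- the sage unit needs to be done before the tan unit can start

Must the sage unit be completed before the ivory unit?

There is a constraint chain the sage unit → the scarlet unit → the ivory unit.
So the sage unit must precede the ivory unit in any valid ordering.

Yes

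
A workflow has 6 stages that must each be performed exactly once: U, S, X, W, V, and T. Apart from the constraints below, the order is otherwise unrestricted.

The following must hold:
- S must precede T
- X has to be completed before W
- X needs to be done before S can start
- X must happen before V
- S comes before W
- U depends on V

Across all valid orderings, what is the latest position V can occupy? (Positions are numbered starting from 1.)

5

Following the constraints forward from V, its only required successor is U.
So at least 1 stage follows V, putting V no later than position 5. That position is achievable by scheduling everything else first.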